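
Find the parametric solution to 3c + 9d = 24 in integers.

Step 1: Compute gcd(3, 9) = 3.
Since 3 divides 24, solutions exist.

Step 2: Find a particular solution using extended Euclidean algorithm.
We get c₀ = 8, d₀ = 0.
Check: 3*8 + 9*0 = 24 = 24 ✓

Step 3: Write the general solution.
c = 8 + (9/3)t = 8 + 3t
d = 0 - (3/3)t = 0 - 1t
for any integer t.

c = 8 + 3t, d = 0 - 1t for integer t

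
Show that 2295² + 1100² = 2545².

Compute a² + b²:
2295² + 1100² = 5267025 + 1210000 = 6477025
Compute c²:
2545² = 6477025
Since 6477025 = 6477025, it is a Pythagorean triple.

Yes, it is a Pythagorean triple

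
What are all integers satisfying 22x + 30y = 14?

Step 1: Compute gcd(22, 30) = 2.
Since 2 divides 14, solutions exist.

Step 2: Find a particular solution using extended Euclidean algorithm.
We get x₀ = -28, y₀ = 21.
Check: 22*-28 + 30*21 = 14 = 14 ✓

Step 3: Write the general solution.
x = -28 + (30/2)t = -28 + 15t
y = 21 - (22/2)t = 21 - 11t
for any integer t.

x = -28 + 15t, y = 21 - 11t for integer t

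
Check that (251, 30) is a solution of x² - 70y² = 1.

Compute x² = 251² = 63001
Compute 70y² = 70·30² = 70·900 = 63000
x² - 70y² = 63001 - 63000 = 1
Since this equals 1, (251, 30) is a solution.

Yes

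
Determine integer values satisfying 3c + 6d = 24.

Step 1: Check solvability.
gcd(3, 6) = 3
Since 3 divides 24, solutions exist.

Step 2: Apply extended Euclidean algorithm to find gcd.
We find integers such that 3*x0 + 6*y0 = 3

Step 3: Scale the particular solution.
Multiply by 24/3 = 8:
c = 8, d = 0

Step 4: Verify.
3*(8) + 6*(0) = 24 = 24 ✓

c = 8, d = 0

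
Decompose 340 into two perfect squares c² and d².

We need to find integers c, d > 0 such that c² + d² = 340.
Trying c = 4: d² = 340 - 4² = 340 - 16 = 324
d = 18
Check: 4² + 18² = 16 + 324 = 340 ✓

340 = 4² + 18²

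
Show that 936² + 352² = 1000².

Compute a² + b² = 936² + 352² = 876096 + 123904 = 1000000
Compute c² = 1000² = 1000000
Since 1000000 = 1000000, confirmed.

Yes, it is a Pythagorean triple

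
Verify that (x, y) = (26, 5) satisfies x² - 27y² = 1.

Compute x² = 26² = 676
Compute 27y² = 27·5² = 27·25 = 675
x² - 27y² = 676 - 675 = 1
Since this equals 1, (26, 5) is a solution.

Yes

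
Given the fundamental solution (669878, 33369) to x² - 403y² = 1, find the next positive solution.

Solutions to x² - Dy² = 1 are generated by powers of (x₀ + y₀√D).
The next solution satisfies x₁ + y₁√403 = (x₀ + y₀√403)², giving:
x₁ = x₀² + 403y₀² = 669878² + 403·33369² = 448736534884 + 448736534883 = 897473069767
y₁ = 2x₀y₀ = 2·669878·33369 = 44706317964

Verify: 897473069767² - 403·44706317964² = 805457910957002449434289 - 805457910957002449434288 = 1 ✓

x = 897473069767, y = 44706317964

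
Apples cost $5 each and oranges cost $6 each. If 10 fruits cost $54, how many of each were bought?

Let a = apples, o = oranges.
a + o = 10
5a + 6o = 54
Substitute o = 10 - a:
5a + 6(10 - a) = 54
(5 - 6)a = 54 - 60
-1a = -6
a = 6, o = 10 - 6 = 4

Apples: 6, Oranges: 4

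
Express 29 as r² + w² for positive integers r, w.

We need to find integers r, w > 0 such that r² + w² = 29.
Trying r = 2: w² = 29 - 2² = 29 - 4 = 25
w = 5
Check: 2² + 5² = 4 + 25 = 29 ✓

29 = 2² + 5²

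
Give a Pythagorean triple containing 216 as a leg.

We need the other leg and hypotenuse such that 216² + x² = c².
Take x = 195, c = 291: 216² + 195² = 46656 + 38025 = 84681 = 291² ✓
Triple: (195, 216, 291)

(195, 216, 291)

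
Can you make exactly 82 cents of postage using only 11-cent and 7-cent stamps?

We need non-negative x, y with 11x + 7y = 82.
gcd(11, 7) = 1 divides 82, so integer solutions exist.
Search for a non-negative one: x = 3 gives 7y = 82 - 33 = 49, so y = 7.
Check: 11·3 + 7·7 = 82 ✓

Yes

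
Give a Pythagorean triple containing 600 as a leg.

We need the other leg and hypotenuse such that 600² + x² = c².
Take x = 481, c = 769: 600² + 481² = 360000 + 231361 = 591361 = 769² ✓
Triple: (481, 600, 769)

(481, 600, 769)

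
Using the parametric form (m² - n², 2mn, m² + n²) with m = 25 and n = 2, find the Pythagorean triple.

a = m² - n² = 25² - 2² = 625 - 4 = 621
b = 2mn = 2·25·2 = 100
c = m² + n² = 625 + 4 = 629
Verify: 621² + 100² = 385641 + 10000 = 395641 = 629² ✓

(621, 100, 629)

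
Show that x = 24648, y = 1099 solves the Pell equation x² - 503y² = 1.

Compute x² = 24648² = 607523904
Compute 503y² = 503·1099² = 503·1207801 = 607523903
x² - 503y² = 607523904 - 607523903 = 1
Since this equals 1, (24648, 1099) is a solution.

Yes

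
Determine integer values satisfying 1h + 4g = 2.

Step 1: Check solvability.
gcd(1, 4) = 1
Since 1 divides 2, solutions exist.

Step 2: Apply extended Euclidean algorithm to find gcd.
We find integers such that 1*x0 + 4*y0 = 1

Step 3: Scale the particular solution.
Multiply by 2/1 = 2:
h = 2, g = 0

Step 4: Verify.
1*(2) + 4*(0) = 2 = 2 ✓

h = 2, g = 0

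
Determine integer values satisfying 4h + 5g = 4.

Step 1: Check solvability.
gcd(4, 5) = 1
Since 1 divides 4, solutions exist.

Step 2: Apply extended Euclidean algorithm to find gcd.
We find integers such that 4*x0 + 5*y0 = 1

Step 3: Scale the particular solution.
Multiply by 4/1 = 4:
h = -4, g = 4

Step 4: Verify.
4*(-4) + 5*(4) = 4 = 4 ✓

h = -4, g = 4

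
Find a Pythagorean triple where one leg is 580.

We need the other leg and hypotenuse such that 580² + x² = c².
Take x = 741, c = 941: 580² + 741² = 336400 + 549081 = 885481 = 941² ✓
Triple: (741, 580, 941)

(741, 580, 941)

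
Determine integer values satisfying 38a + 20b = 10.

Step 1: Check solvability.
gcd(38, 20) = 2
Since 2 divides 10, solutions exist.

Step 2: Apply extended Euclidean algorithm to find gcd.
We find integers such that 38*x0 + 20*y0 = 2

Step 3: Scale the particular solution.
Multiply by 10/2 = 5:
a = -5, b = 10

Step 4: Verify.
38*(-5) + 20*(10) = 10 = 10 ✓

a = -5, b = 10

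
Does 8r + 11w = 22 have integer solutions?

Step 1: Compute gcd(8, 11).
gcd(8, 11) = 1

Step 2: Check divisibility.
Does 1 divide 22? 22 = 1 x 22, so yes.

By the theorem on linear Diophantine equations, 8r + 11w = 22 has integer solutions if and only if gcd(8, 11) divides 22. Since 1 | 22, solutions exist.

Yes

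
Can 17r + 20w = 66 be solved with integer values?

Step 1: Compute gcd(17, 20).
gcd(17, 20) = 1

Step 2: Check divisibility.
Does 1 divide 66? 66 = 1 x 66, so yes.

By the theorem on linear Diophantine equations, 17r + 20w = 66 has integer solutions if and only if gcd(17, 20) divides 66. Since 1 | 66, solutions exist.

Yes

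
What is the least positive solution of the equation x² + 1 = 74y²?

We need x² = 74y² - 1. Try successive y:
y = 1: x² = 74·1² - 1 = 73, not a perfect square
y = 2: x² = 74·2² - 1 = 295, not a perfect square
y = 3: x² = 74·3² - 1 = 665, not a perfect square
...
y = 5: x² = 74·5² - 1 = 1849 = 43² ✓
Check: 43² - 74·5² = 1849 - 1850 = -1 ✓

x = 43, y = 5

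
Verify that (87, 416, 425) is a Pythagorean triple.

Compute a² + b² = 87² + 416² = 7569 + 173056 = 180625
Compute c² = 425² = 180625
Since 180625 = 180625, confirmed.

Yes, it is a Pythagorean triple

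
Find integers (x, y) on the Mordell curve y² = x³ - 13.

Try small integer x values and check whether x³ - 13 is a perfect square.
x = 17: x³ - 13 = 17³ - 13 = 4913 - 13 = 4900
Is 4900 a perfect square? 70² = 4900 ✓
So (x, y) = (17, 70) is a solution.

x = 17, y = 70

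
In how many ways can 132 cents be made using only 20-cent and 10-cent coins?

We need non-negative integers (x, y) with 20x + 10y = 132.
For each x from 0 to 6, check if (132 - 20x) is a non-negative multiple of 10.
Solutions (x, y): none
Count: 0

0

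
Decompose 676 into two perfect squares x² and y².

We need to find integers x, y > 0 such that x² + y² = 676.
Trying x = 10: y² = 676 - 10² = 676 - 100 = 576
y = 24
Check: 10² + 24² = 100 + 576 = 676 ✓

676 = 10² + 24²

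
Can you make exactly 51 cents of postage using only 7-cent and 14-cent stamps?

We need non-negative x, y with 7x + 14y = 51.
gcd(7, 14) = 7, and 7 does not divide 51.
No integer solutions exist, so certainly no non-negative ones.

No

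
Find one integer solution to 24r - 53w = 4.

Step 1: Check solvability.
gcd(24, 53) = 1
Since 1 divides 4, solutions exist.

Step 2: Apply extended Euclidean algorithm to find gcd.
We find integers such that 24*x0 + 53*y0 = 1

Step 3: Scale the particular solution.
Multiply by 4/1 = 4:
r = -44, w = -20

Step 4: Verify.
24*(-44) - 53*(-20) = 4 = 4 ✓

r = -44, w = -20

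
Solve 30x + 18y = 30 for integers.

Step 1: Check solvability.
gcd(30, 18) = 6
Since 6 divides 30, solutions exist.

Step 2: Apply extended Euclidean algorithm to find gcd.
We find integers such that 30*x0 + 18*y0 = 6

Step 3: Scale the particular solution.
Multiply by 30/6 = 5:
x = -5, y = 10

Step 4: Verify.
30*(-5) + 18*(10) = 30 = 30 ✓

x = -5, y = 10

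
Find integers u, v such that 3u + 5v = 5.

Step 1: Check solvability.
gcd(3, 5) = 1
Since 1 divides 5, solutions exist.

Step 2: Apply extended Euclidean algorithm to find gcd.
We find integers such that 3*x0 + 5*y0 = 1

Step 3: Scale the particular solution.
Multiply by 5/1 = 5:
u = 10, v = -5

Step 4: Verify.
3*(10) + 5*(-5) = 5 = 5 ✓

u = 10, v = -5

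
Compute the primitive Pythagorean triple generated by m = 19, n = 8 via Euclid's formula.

a = m² - n² = 19² - 8² = 361 - 64 = 297
b = 2mn = 2·19·8 = 304
c = m² + n² = 361 + 64 = 425
Verify: 297² + 304² = 88209 + 92416 = 180625 = 425² ✓

(297, 304, 425)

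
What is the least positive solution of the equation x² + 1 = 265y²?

We need x² = 265y² - 1. Try successive y:
y = 1: x² = 265·1² - 1 = 264, not a perfect square
y = 2: x² = 265·2² - 1 = 1059, not a perfect square
y = 3: x² = 265·3² - 1 = 2384, not a perfect square
...
y = 373: x² = 265·373² - 1 = 36869184 = 6072² ✓
Check: 6072² - 265·373² = 36869184 - 36869185 = -1 ✓

x = 6072, y = 373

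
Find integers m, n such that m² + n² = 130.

We need to find integers m, n > 0 such that m² + n² = 130.
Trying m = 3: n² = 130 - 3² = 130 - 9 = 121
n = 11
Check: 3² + 11² = 9 + 121 = 130 ✓

130 = 3² + 11²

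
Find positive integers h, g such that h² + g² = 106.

Search for h with 106 - h² a perfect square.
h = 5: 106 - 5² = 106 - 25 = 81 = 9² ✓
So h = 5, g = 9.

h = 5, g = 9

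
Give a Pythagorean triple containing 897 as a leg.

We need the other leg and hypotenuse such that 897² + x² = c².
Take x = 540, c = 1047: 897² + 540² = 804609 + 291600 = 1096209 = 1047² ✓
Triple: (897, 540, 1047)

(897, 540, 1047)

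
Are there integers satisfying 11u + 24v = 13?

Step 1: Compute gcd(11, 24).
gcd(11, 24) = 1

Step 2: Check divisibility.
Does 1 divide 13? 13 = 1 x 13, so yes.

By the theorem on linear Diophantine equations, 11u + 24v = 13 has integer solutions if and only if gcd(11, 24) divides 13. Since 1 | 13, solutions exist.

Yes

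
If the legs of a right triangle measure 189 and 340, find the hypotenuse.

c² = a² + b² = 189² + 340² = 35721 + 115600 = 151321
c = 389

389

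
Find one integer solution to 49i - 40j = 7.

Step 1: Check solvability.
gcd(49, 40) = 1
Since 1 divides 7, solutions exist.

Step 2: Apply extended Euclidean algorithm to find gcd.
We find integers such that 49*x0 + 40*y0 = 1

Step 3: Scale the particular solution.
Multiply by 7/1 = 7:
i = 63, j = 77

Step 4: Verify.
49*(63) - 40*(77) = 7 = 7 ✓

i = 63, j = 77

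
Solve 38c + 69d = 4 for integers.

Step 1: Check solvability.
gcd(38, 69) = 1
Since 1 divides 4, solutions exist.

Step 2: Apply extended Euclidean algorithm to find gcd.
We find integers such that 38*x0 + 69*y0 = 1

Step 3: Scale the particular solution.
Multiply by 4/1 = 4:
c = 80, d = -44

Step 4: Verify.
38*(80) + 69*(-44) = 4 = 4 ✓

c = 80, d = -44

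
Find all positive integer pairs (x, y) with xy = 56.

The positive divisors of 56 are: 1, 2, 4, 7, 8, 14, 28, 56.
Each divisor d gives the pair (d, 56/d):
(1, 56), (2, 28), (4, 14), (7, 8), (8, 7), (14, 4), (28, 2), (56, 1)

(1, 56), (2, 28), (4, 14), (7, 8), (8, 7), (14, 4), (28, 2), (56, 1)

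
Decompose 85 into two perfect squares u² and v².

We need to find integers u, v > 0 such that u² + v² = 85.
Trying u = 2: v² = 85 - 2² = 85 - 4 = 81
v = 9
Check: 2² + 9² = 4 + 81 = 85 ✓

85 = 2² + 9²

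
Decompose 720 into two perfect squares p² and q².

We need to find integers p, q > 0 such that p² + q² = 720.
Trying p = 12: q² = 720 - 12² = 720 - 144 = 576
q = 24
Check: 12² + 24² = 144 + 576 = 720 ✓

720 = 12² + 24²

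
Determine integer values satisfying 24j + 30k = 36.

Step 1: Check solvability.
gcd(24, 30) = 6
Since 6 divides 36, solutions exist.

Step 2: Apply extended Euclidean algorithm to find gcd.
We find integers such that 24*x0 + 30*y0 = 6

Step 3: Scale the particular solution.
Multiply by 36/6 = 6:
j = -6, k = 6

Step 4: Verify.
24*(-6) + 30*(6) = 36 = 36 ✓

j = -6, k = 6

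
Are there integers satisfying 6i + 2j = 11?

Step 1: Compute gcd(6, 2).
gcd(6, 2) = 2

Step 2: Check divisibility.
Does 2 divide 11? 11 = 2 x 5 + 1, so no.

By the theorem on linear Diophantine equations, 6i + 2j = 11 has integer solutions if and only if gcd(6, 2) divides 11. Since 2 does not divide 11, no solutions exist.

No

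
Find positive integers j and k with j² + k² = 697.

We need to find integers j, k > 0 such that j² + k² = 697.
Trying j = 11: k² = 697 - 11² = 697 - 121 = 576
k = 24
Check: 11² + 24² = 121 + 576 = 697 ✓

697 = 11² + 24²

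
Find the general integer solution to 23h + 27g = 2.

Step 1: Compute gcd(23, 27) = 1.
Since 1 divides 2, solutions exist.

Step 2: Find a particular solution using extended Euclidean algorithm.
We get h₀ = -14, g₀ = 12.
Check: 23*-14 + 27*12 = 2 = 2 ✓

Step 3: Write the general solution.
h = -14 + (27/1)t = -14 + 27t
g = 12 - (23/1)t = 12 - 23t
for any integer t.

h = -14 + 27t, g = 12 - 23t for integer t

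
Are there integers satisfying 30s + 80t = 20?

Step 1: Compute gcd(30, 80).
gcd(30, 80) = 10

Step 2: Check divisibility.
Does 10 divide 20? 20 = 10 x 2, so yes.

By the theorem on linear Diophantine equations, 30s + 80t = 20 has integer solutions if and only if gcd(30, 80) divides 20. Since 10 | 20, solutions exist.

Yes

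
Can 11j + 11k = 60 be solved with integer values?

Step 1: Compute gcd(11, 11).
gcd(11, 11) = 11

Step 2: Check divisibility.
Does 11 divide 60? 60 = 11 x 5 + 5, so no.

By the theorem on linear Diophantine equations, 11j + 11k = 60 has integer solutions if and only if gcd(11, 11) divides 60. Since 11 does not divide 60, no solutions exist.

No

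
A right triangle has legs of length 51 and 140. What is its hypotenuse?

c² = a² + b² = 51² + 140² = 2601 + 19600 = 22201
c = 149

149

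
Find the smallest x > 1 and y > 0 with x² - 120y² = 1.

We seek the smallest positive integers (x, y) with x² - 120y² = 1, i.e., x² = 120y² + 1.
Try successive y values:
y = 1: x² = 120·1² + 1 = 121, x = 11 ✓

Verify: 11² - 120·1² = 121 - 120 = 1 ✓

x = 11, y = 1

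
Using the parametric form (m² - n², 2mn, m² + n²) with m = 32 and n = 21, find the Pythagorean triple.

a = m² - n² = 1024 - 441 = 583
b = 2mn = 2·32·21 = 1344
c = m² + n² = 1024 + 441 = 1465
Verify: 583² + 1344² = 339889 + 1806336 = 2146225 = 1465² ✓

(583, 1344, 1465)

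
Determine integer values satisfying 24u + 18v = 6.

Step 1: Check solvability.
gcd(24, 18) = 6
Since 6 divides 6, solutions exist.

Step 2: Apply extended Euclidean algorithm to find gcd.
We find integers such that 24*x0 + 18*y0 = 6

Step 3: Scale the particular solution.
Multiply by 6/6 = 1:
u = 1, v = -1

Step 4: Verify.
24*(1) + 18*(-1) = 6 = 6 ✓

u = 1, v = -1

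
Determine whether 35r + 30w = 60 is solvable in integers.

Step 1: Compute gcd(35, 30).
gcd(35, 30) = 5

Step 2: Check divisibility.
Does 5 divide 60? 60 = 5 x 12, so yes.

By the theorem on linear Diophantine equations, 35r + 30w = 60 has integer solutions if and only if gcd(35, 30) divides 60. Since 5 | 60, solutions exist.

Yes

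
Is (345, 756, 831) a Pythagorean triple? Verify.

Compute a² + b² = 345² + 756² = 119025 + 571536 = 690561
Compute c² = 831² = 690561
Since 690561 = 690561, confirmed.

Yes, it is a Pythagorean triple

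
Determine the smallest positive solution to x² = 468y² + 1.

We seek the smallest positive integers (x, y) with x² - 468y² = 1, i.e., x² = 468y² + 1.
Try successive y values:
y = 1: x² = 468·1² + 1 = 469, not a perfect square
y = 2: x² = 468·2² + 1 = 1873, not a perfect square
y = 3: x² = 468·3² + 1 = 4213, not a perfect square
... continuing the search (or via continued fractions) ...
y = 30: x² = 468·30² + 1 = 421201, x = 649 ✓

Verify: 649² - 468·30² = 421201 - 421200 = 1 ✓

x = 649, y = 30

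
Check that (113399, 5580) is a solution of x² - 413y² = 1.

Compute x² = 113399² = 12859333201
Compute 413y² = 413·5580² = 413·31136400 = 12859333200
x² - 413y² = 12859333201 - 12859333200 = 1
Since this equals 1, (113399, 5580) is a solution.

Yes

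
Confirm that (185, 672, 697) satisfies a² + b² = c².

Compute a² + b² = 185² + 672² = 34225 + 451584 = 485809
Compute c² = 697² = 485809
Since 485809 = 485809, confirmed.

Yes, it is a Pythagorean triple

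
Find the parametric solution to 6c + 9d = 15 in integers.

Step 1: Compute gcd(6, 9) = 3.
Since 3 divides 15, solutions exist.

Step 2: Find a particular solution using extended Euclidean algorithm.
We get c₀ = -5, d₀ = 5.
Check: 6*-5 + 9*5 = 15 = 15 ✓

Step 3: Write the general solution.
c = -5 + (9/3)t = -5 + 3t
d = 5 - (6/3)t = 5 - 2t
for any integer t.

c = -5 + 3t, d = 5 - 2t for integer t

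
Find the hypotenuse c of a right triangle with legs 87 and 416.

c² = a² + b² = 87² + 416² = 7569 + 173056 = 180625
c = 425

425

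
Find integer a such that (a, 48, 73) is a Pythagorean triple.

a² = c² - b² = 73² - 48² = 5329 - 2304 = 3025
a = sqrt(3025) = 55

55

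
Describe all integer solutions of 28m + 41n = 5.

Step 1: Compute gcd(28, 41) = 1.
Since 1 divides 5, solutions exist.

Step 2: Find a particular solution using extended Euclidean algorithm.
We get m₀ = -95, n₀ = 65.
Check: 28*-95 + 41*65 = 5 = 5 ✓

Step 3: Write the general solution.
m = -95 + (41/1)t = -95 + 41t
n = 65 - (28/1)t = 65 - 28t
for any integer t.

m = -95 + 41t, n = 65 - 28t for integer t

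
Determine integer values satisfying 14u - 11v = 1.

Step 1: Check solvability.
gcd(14, 11) = 1
Since 1 divides 1, solutions exist.

Step 2: Apply extended Euclidean algorithm to find gcd.
We find integers such that 14*x0 + 11*y0 = 1

Step 3: Scale the particular solution.
Multiply by 1/1 = 1:
u = 4, v = 5

Step 4: Verify.
14*(4) - 11*(5) = 1 = 1 ✓

u = 4, v = 5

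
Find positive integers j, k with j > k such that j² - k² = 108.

Factor: j² - k² = (j+k)(j-k) = 108.
We need two factors of 108 with the same parity.
Use j+k = 54 and j-k = 2 (product 54·2 = 108).
Adding: 2j = 56, so j = 28.
Subtracting: 2k = 52, so k = 26.
Check: 28² - 26² = 784 - 676 = 108 ✓

j = 28, k = 26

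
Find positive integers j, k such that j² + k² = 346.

Search for j with 346 - j² a perfect square.
j = 11: 346 - 11² = 346 - 121 = 225 = 15² ✓
So j = 11, k = 15.

j = 11, k = 15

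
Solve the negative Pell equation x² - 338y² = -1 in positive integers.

We need x² = 338y² - 1. Try successive y:
y = 1: x² = 338·1² - 1 = 337, not a perfect square
y = 2: x² = 338·2² - 1 = 1351, not a perfect square
y = 3: x² = 338·3² - 1 = 3041, not a perfect square
...
y = 13: x² = 338·13² - 1 = 57121 = 239² ✓
Check: 239² - 338·13² = 57121 - 57122 = -1 ✓

x = 239, y = 13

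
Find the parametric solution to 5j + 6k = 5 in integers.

Step 1: Compute gcd(5, 6) = 1.
Since 1 divides 5, solutions exist.

Step 2: Find a particular solution using extended Euclidean algorithm.
We get j₀ = -5, k₀ = 5.
Check: 5*-5 + 6*5 = 5 = 5 ✓

Step 3: Write the general solution.
j = -5 + (6/1)t = -5 + 6t
k = 5 - (5/1)t = 5 - 5t
for any integer t.

j = -5 + 6t, k = 5 - 5t for integer t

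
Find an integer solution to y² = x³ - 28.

Try small integer x values and check whether x³ - 28 is a perfect square.
x = 4: x³ - 28 = 4³ - 28 = 64 - 28 = 36
Is 36 a perfect square? 6² = 36 ✓
So (x, y) = (4, 6) is a solution.

x = 4, y = 6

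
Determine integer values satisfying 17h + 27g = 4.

Step 1: Check solvability.
gcd(17, 27) = 1
Since 1 divides 4, solutions exist.

Step 2: Apply extended Euclidean algorithm to find gcd.
We find integers such that 17*x0 + 27*y0 = 1

Step 3: Scale the particular solution.
Multiply by 4/1 = 4:
h = 32, g = -20

Step 4: Verify.
17*(32) + 27*(-20) = 4 = 4 ✓

h = 32, g = -20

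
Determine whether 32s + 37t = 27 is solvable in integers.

Step 1: Compute gcd(32, 37).
gcd(32, 37) = 1

Step 2: Check divisibility.
Does 1 divide 27? 27 = 1 x 27, so yes.

By the theorem on linear Diophantine equations, 32s + 37t = 27 has integer solutions if and only if gcd(32, 37) divides 27. Since 1 | 27, solutions exist.

Yes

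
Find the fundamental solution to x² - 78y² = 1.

We seek the smallest positive integers (x, y) with x² - 78y² = 1, i.e., x² = 78y² + 1.
Try successive y values:
y = 1: x² = 78·1² + 1 = 79, not a perfect square
y = 2: x² = 78·2² + 1 = 313, not a perfect square
y = 3: x² = 78·3² + 1 = 703, not a perfect square
... continuing the search (or via continued fractions) ...
y = 6: x² = 78·6² + 1 = 2809, x = 53 ✓

Verify: 53² - 78·6² = 2809 - 2808 = 1 ✓

x = 53, y = 6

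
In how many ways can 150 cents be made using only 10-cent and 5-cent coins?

We need non-negative integers (x, y) with 10x + 5y = 150.
For each x from 0 to 15, check if (150 - 10x) is a non-negative multiple of 5.
Solutions (x, y): (0,30), (1,28), (2,26), (3,24), ...
Count: 16

16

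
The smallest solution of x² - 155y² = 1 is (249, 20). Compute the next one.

Solutions to x² - Dy² = 1 are generated by powers of (x₀ + y₀√D).
The next solution satisfies x₁ + y₁√155 = (x₀ + y₀√155)², giving:
x₁ = x₀² + 155y₀² = 249² + 155·20² = 62001 + 62000 = 124001
y₁ = 2x₀y₀ = 2·249·20 = 9960

Verify: 124001² - 155·9960² = 15376248001 - 15376248000 = 1 ✓

x = 124001, y = 9960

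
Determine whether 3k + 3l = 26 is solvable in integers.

Step 1: Compute gcd(3, 3).
gcd(3, 3) = 3

Step 2: Check divisibility.
Does 3 divide 26? 26 = 3 x 8 + 2, so no.

By the theorem on linear Diophantine equations, 3k + 3l = 26 has integer solutions if and only if gcd(3, 3) divides 26. Since 3 does not divide 26, no solutions exist.

No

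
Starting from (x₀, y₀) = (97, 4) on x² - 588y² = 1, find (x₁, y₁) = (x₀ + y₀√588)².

Solutions to x² - Dy² = 1 are generated by powers of (x₀ + y₀√D).
The next solution satisfies x₁ + y₁√588 = (x₀ + y₀√588)², giving:
x₁ = x₀² + 588y₀² = 97² + 588·4² = 9409 + 9408 = 18817
y₁ = 2x₀y₀ = 2·97·4 = 776

Verify: 18817² - 588·776² = 354079489 - 354079488 = 1 ✓

x = 18817, y = 776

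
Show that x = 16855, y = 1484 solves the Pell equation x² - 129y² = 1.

Compute x² = 16855² = 284091025
Compute 129y² = 129·1484² = 129·2202256 = 284091024
x² - 129y² = 284091025 - 284091024 = 1
Since this equals 1, (16855, 1484) is a solution.

Yes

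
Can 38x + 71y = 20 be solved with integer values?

Step 1: Compute gcd(38, 71).
gcd(38, 71) = 1

Step 2: Check divisibility.
Does 1 divide 20? 20 = 1 x 20, so yes.

By the theorem on linear Diophantine equations, 38x + 71y = 20 has integer solutions if and only if gcd(38, 71) divides 20. Since 1 | 20, solutions exist.

Yes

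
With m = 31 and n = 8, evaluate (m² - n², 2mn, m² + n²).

a = m² - n² = 961 - 64 = 897
b = 2mn = 2·31·8 = 496
c = m² + n² = 961 + 64 = 1025
Verify: 897² + 496² = 804609 + 246016 = 1050625 = 1025² ✓

(897, 496, 1025)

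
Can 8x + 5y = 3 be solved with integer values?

Step 1: Compute gcd(8, 5).
gcd(8, 5) = 1

Step 2: Check divisibility.
Does 1 divide 3? 3 = 1 x 3, so yes.

By the theorem on linear Diophantine equations, 8x + 5y = 3 has integer solutions if and only if gcd(8, 5) divides 3. Since 1 | 3, solutions exist.

Yes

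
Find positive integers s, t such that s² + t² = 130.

Search for s with 130 - s² a perfect square.
s = 3: 130 - 3² = 130 - 9 = 121 = 11² ✓
So s = 3, t = 11.

s = 3, t = 11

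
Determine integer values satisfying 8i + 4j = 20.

Step 1: Check solvability.
gcd(8, 4) = 4
Since 4 divides 20, solutions exist.

Step 2: Apply extended Euclidean algorithm to find gcd.
We find integers such that 8*x0 + 4*y0 = 4

Step 3: Scale the particular solution.
Multiply by 20/4 = 5:
i = 0, j = 5

Step 4: Verify.
8*(0) + 4*(5) = 20 = 20 ✓

i = 0, j = 5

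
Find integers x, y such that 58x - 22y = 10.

Step 1: Check solvability.
gcd(58, 22) = 2
Since 2 divides 10, solutions exist.

Step 2: Apply extended Euclidean algorithm to find gcd.
We find integers such that 58*x0 + 22*y0 = 2

Step 3: Scale the particular solution.
Multiply by 10/2 = 5:
x = -15, y = -40

Step 4: Verify.
58*(-15) - 22*(-40) = 10 = 10 ✓

x = -15, y = -40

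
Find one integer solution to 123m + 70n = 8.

Step 1: Check solvability.
gcd(123, 70) = 1
Since 1 divides 8, solutions exist.

Step 2: Apply extended Euclidean algorithm to find gcd.
We find integers such that 123*x0 + 70*y0 = 1

Step 3: Scale the particular solution.
Multiply by 8/1 = 8:
m = -264, n = 464

Step 4: Verify.
123*(-264) + 70*(464) = 8 = 8 ✓

m = -264, n = 464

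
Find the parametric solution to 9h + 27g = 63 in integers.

Step 1: Compute gcd(9, 27) = 9.
Since 9 divides 63, solutions exist.

Step 2: Find a particular solution using extended Euclidean algorithm.
We get h₀ = 7, g₀ = 0.
Check: 9*7 + 27*0 = 63 = 63 ✓

Step 3: Write the general solution.
h = 7 + (27/9)t = 7 + 3t
g = 0 - (9/9)t = 0 - 1t
for any integer t.

h = 7 + 3t, g = 0 - 1t for integer t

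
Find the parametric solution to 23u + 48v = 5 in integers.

Step 1: Compute gcd(23, 48) = 1.
Since 1 divides 5, solutions exist.

Step 2: Find a particular solution using extended Euclidean algorithm.
We get u₀ = 115, v₀ = -55.
Check: 23*115 + 48*-55 = 5 = 5 ✓

Step 3: Write the general solution.
u = 115 + (48/1)t = 115 + 48t
v = -55 - (23/1)t = -55 - 23t
for any integer t.

u = 115 + 48t, v = -55 - 23t for integer t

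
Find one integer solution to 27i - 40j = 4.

Step 1: Check solvability.
gcd(27, 40) = 1
Since 1 divides 4, solutions exist.

Step 2: Apply extended Euclidean algorithm to find gcd.
We find integers such that 27*x0 + 40*y0 = 1

Step 3: Scale the particular solution.
Multiply by 4/1 = 4:
i = 12, j = 8

Step 4: Verify.
27*(12) - 40*(8) = 4 = 4 ✓

i = 12, j = 8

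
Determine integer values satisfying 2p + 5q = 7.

Step 1: Check solvability.
gcd(2, 5) = 1
Since 1 divides 7, solutions exist.

Step 2: Apply extended Euclidean algorithm to find gcd.
We find integers such that 2*x0 + 5*y0 = 1

Step 3: Scale the particular solution.
Multiply by 7/1 = 7:
p = -14, q = 7

Step 4: Verify.
2*(-14) + 5*(7) = 7 = 7 ✓

p = -14, q = 7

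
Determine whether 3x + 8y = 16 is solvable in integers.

Step 1: Compute gcd(3, 8).
gcd(3, 8) = 1

Step 2: Check divisibility.
Does 1 divide 16? 16 = 1 x 16, so yes.

By the theorem on linear Diophantine equations, 3x + 8y = 16 has integer solutions if and only if gcd(3, 8) divides 16. Since 1 | 16, solutions exist.

Yes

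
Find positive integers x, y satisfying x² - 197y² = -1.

We need x² = 197y² - 1. Try successive y:
y = 1: x² = 197·1² - 1 = 196 = 14² ✓
Check: 14² - 197·1² = 196 - 197 = -1 ✓

x = 14, y = 1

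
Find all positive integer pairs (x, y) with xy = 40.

The positive divisors of 40 are: 1, 2, 4, 5, 8, 10, 20, 40.
Each divisor d gives the pair (d, 40/d):
(1, 40), (2, 20), (4, 10), (5, 8), (8, 5), (10, 4), (20, 2), (40, 1)

(1, 40), (2, 20), (4, 10), (5, 8), (8, 5), (10, 4), (20, 2), (40, 1)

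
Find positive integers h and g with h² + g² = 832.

We need to find integers h, g > 0 such that h² + g² = 832.
Trying h = 16: g² = 832 - 16² = 832 - 256 = 576
g = 24
Check: 16² + 24² = 256 + 576 = 832 ✓

832 = 16² + 24²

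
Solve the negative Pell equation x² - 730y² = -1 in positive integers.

We need x² = 730y² - 1. Try successive y:
y = 1: x² = 730·1² - 1 = 729 = 27² ✓
Check: 27² - 730·1² = 729 - 730 = -1 ✓

x = 27, y = 1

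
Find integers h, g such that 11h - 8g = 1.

Step 1: Check solvability.
gcd(11, 8) = 1
Since 1 divides 1, solutions exist.

Step 2: Apply extended Euclidean algorithm to find gcd.
We find integers such that 11*x0 + 8*y0 = 1

Step 3: Scale the particular solution.
Multiply by 1/1 = 1:
h = 3, g = 4

Step 4: Verify.
11*(3) - 8*(4) = 1 = 1 ✓

h = 3, g = 4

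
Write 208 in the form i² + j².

We need to find integers i, j > 0 such that i² + j² = 208.
Trying i = 8: j² = 208 - 8² = 208 - 64 = 144
j = 12
Check: 8² + 12² = 64 + 144 = 208 ✓

208 = 8² + 12²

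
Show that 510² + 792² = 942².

Compute a² + b²:
510² + 792² = 260100 + 627264 = 887364
Compute c²:
942² = 887364
Since 887364 = 887364, it is a Pythagorean triple.

Yes, it is a Pythagorean triple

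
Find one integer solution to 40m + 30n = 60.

Step 1: Check solvability.
gcd(40, 30) = 10
Since 10 divides 60, solutions exist.

Step 2: Apply extended Euclidean algorithm to find gcd.
We find integers such that 40*x0 + 30*y0 = 10

Step 3: Scale the particular solution.
Multiply by 60/10 = 6:
m = 6, n = -6

Step 4: Verify.
40*(6) + 30*(-6) = 60 = 60 ✓

m = 6, n = -6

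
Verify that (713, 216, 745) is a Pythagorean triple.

Compute a² + b² = 713² + 216² = 508369 + 46656 = 555025
Compute c² = 745² = 555025
Since 555025 = 555025, confirmed.

Yes, it is a Pythagorean triple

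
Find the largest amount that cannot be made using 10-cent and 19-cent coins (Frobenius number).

For two coprime denominations a and b, the Frobenius number (largest value not representable as a non-negative combination) is ab - a - b.
Here gcd(10, 19) = 1, so they are coprime.
F(10, 19) = 10·19 - 10 - 19 = 190 - 29 = 161

161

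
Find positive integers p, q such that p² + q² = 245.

Search for p with 245 - p² a perfect square.
p = 7: 245 - 7² = 245 - 49 = 196 = 14² ✓
So p = 7, q = 14.

p = 7, q = 14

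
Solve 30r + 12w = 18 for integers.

Step 1: Check solvability.
gcd(30, 12) = 6
Since 6 divides 18, solutions exist.

Step 2: Apply extended Euclidean algorithm to find gcd.
We find integers such that 30*x0 + 12*y0 = 6

Step 3: Scale the particular solution.
Multiply by 18/6 = 3:
r = 3, w = -6

Step 4: Verify.
30*(3) + 12*(-6) = 18 = 18 ✓

r = 3, w = -6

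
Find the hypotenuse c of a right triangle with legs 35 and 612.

c² = a² + b² = 35² + 612² = 1225 + 374544 = 375769
c = sqrt(375769) = 613

613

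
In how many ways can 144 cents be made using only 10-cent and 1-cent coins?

We need non-negative integers (x, y) with 10x + 1y = 144.
For each x from 0 to 14, check if (144 - 10x) is a non-negative multiple of 1.
Solutions (x, y): (0,144), (1,134), (2,124), (3,114), ...
Count: 15

15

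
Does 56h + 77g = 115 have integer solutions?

Step 1: Compute gcd(56, 77).
gcd(56, 77) = 7

Step 2: Check divisibility.
Does 7 divide 115? 115 = 7 x 16 + 3, so no.

By the theorem on linear Diophantine equations, 56h + 77g = 115 has integer solutions if and only if gcd(56, 77) divides 115. Since 7 does not divide 115, no solutions exist.

No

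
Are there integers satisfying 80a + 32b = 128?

Step 1: Compute gcd(80, 32).
gcd(80, 32) = 16

Step 2: Check divisibility.
Does 16 divide 128? 128 = 16 x 8, so yes.

By the theorem on linear Diophantine equations, 80a + 32b = 128 has integer solutions if and only if gcd(80, 32) divides 128. Since 16 | 128, solutions exist.

Yes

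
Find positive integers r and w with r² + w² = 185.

We need to find integers r, w > 0 such that r² + w² = 185.
Trying r = 4: w² = 185 - 4² = 185 - 16 = 169
w = 13
Check: 4² + 13² = 16 + 169 = 185 ✓

185 = 4² + 13²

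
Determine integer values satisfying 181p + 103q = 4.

Step 1: Check solvability.
gcd(181, 103) = 1
Since 1 divides 4, solutions exist.

Step 2: Apply extended Euclidean algorithm to find gcd.
We find integers such that 181*x0 + 103*y0 = 1

Step 3: Scale the particular solution.
Multiply by 4/1 = 4:
p = -132, q = 232

Step 4: Verify.
181*(-132) + 103*(232) = 4 = 4 ✓

p = -132, q = 232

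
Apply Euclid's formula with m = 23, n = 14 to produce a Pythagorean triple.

a = m² - n² = 23² - 14² = 529 - 196 = 333
b = 2mn = 2·23·14 = 644
c = m² + n² = 529 + 196 = 725
Verify: 333² + 644² = 110889 + 414736 = 525625 = 725² ✓

(333, 644, 725)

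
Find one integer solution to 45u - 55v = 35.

Step 1: Check solvability.
gcd(45, 55) = 5
Since 5 divides 35, solutions exist.

Step 2: Apply extended Euclidean algorithm to find gcd.
We find integers such that 45*x0 + 55*y0 = 5

Step 3: Scale the particular solution.
Multiply by 35/5 = 7:
u = 35, v = 28

Step 4: Verify.
45*(35) - 55*(28) = 35 = 35 ✓

u = 35, v = 28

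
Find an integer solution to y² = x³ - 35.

Try small integer x values and check whether x³ - 35 is a perfect square.
x = 11: x³ - 35 = 11³ - 35 = 1331 - 35 = 1296
Is 1296 a perfect square? 36² = 1296 ✓
So (x, y) = (11, -36) is a solution.

x = 11, y = -36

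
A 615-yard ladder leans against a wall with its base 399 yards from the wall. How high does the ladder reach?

The ladder, wall, and ground form a right triangle with hypotenuse 615 and one leg 399.
By the Pythagorean theorem: h² = 615² - 399² = 378225 - 159201 = 219024
h = √219024 = 468 yards

468 yards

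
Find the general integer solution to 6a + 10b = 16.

Step 1: Compute gcd(6, 10) = 2.
Since 2 divides 16, solutions exist.

Step 2: Find a particular solution using extended Euclidean algorithm.
We get a₀ = 16, b₀ = -8.
Check: 6*16 + 10*-8 = 16 = 16 ✓

Step 3: Write the general solution.
a = 16 + (10/2)t = 16 + 5t
b = -8 - (6/2)t = -8 - 3t
for any integer t.

a = 16 + 5t, b = -8 - 3t for integer t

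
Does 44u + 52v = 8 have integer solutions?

Step 1: Compute gcd(44, 52).
gcd(44, 52) = 4

Step 2: Check divisibility.
Does 4 divide 8? 8 = 4 x 2, so yes.

By the theorem on linear Diophantine equations, 44u + 52v = 8 has integer solutions if and only if gcd(44, 52) divides 8. Since 4 | 8, solutions exist.

Yes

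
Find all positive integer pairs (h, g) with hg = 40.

The positive divisors of 40 are: 1, 2, 4, 5, 8, 10, 20, 40.
Each divisor d gives the pair (d, 40/d):
(1, 40), (2, 20), (4, 10), (5, 8), (8, 5), (10, 4), (20, 2), (40, 1)

(1, 40), (2, 20), (4, 10), (5, 8), (8, 5), (10, 4), (20, 2), (40, 1)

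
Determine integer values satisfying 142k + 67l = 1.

Step 1: Check solvability.
gcd(142, 67) = 1
Since 1 divides 1, solutions exist.

Step 2: Apply extended Euclidean algorithm to find gcd.
We find integers such that 142*x0 + 67*y0 = 1

Step 3: Scale the particular solution.
Multiply by 1/1 = 1:
k = -25, l = 53

Step 4: Verify.
142*(-25) + 67*(53) = 1 = 1 ✓

k = -25, l = 53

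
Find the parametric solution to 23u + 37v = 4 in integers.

Step 1: Compute gcd(23, 37) = 1.
Since 1 divides 4, solutions exist.

Step 2: Find a particular solution using extended Euclidean algorithm.
We get u₀ = -32, v₀ = 20.
Check: 23*-32 + 37*20 = 4 = 4 ✓

Step 3: Write the general solution.
u = -32 + (37/1)t = -32 + 37t
v = 20 - (23/1)t = 20 - 23t
for any integer t.

u = -32 + 37t, v = 20 - 23t for integer t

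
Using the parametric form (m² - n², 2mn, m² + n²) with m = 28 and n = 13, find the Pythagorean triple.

a = m² - n² = 28² - 13² = 784 - 169 = 615
b = 2mn = 2·28·13 = 728
c = m² + n² = 784 + 169 = 953
Verify: 615² + 728² = 378225 + 529984 = 908209 = 953² ✓

(615, 728, 953)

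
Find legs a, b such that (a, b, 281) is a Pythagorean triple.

We need a² + b² = 281² = 78961.
Trying: 231² + 160² = 53361 + 25600 = 78961 ✓

(231, 160, 281)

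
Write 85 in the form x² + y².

We need to find integers x, y > 0 such that x² + y² = 85.
Trying x = 2: y² = 85 - 2² = 85 - 4 = 81
y = 9
Check: 2² + 9² = 4 + 81 = 85 ✓

85 = 2² + 9²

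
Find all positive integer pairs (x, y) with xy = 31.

The positive divisors of 31 are: 1, 31.
Each divisor d gives the pair (d, 31/d):
(1, 31), (31, 1)

(1, 31), (31, 1)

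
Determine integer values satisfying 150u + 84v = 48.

Step 1: Check solvability.
gcd(150, 84) = 6
Since 6 divides 48, solutions exist.

Step 2: Apply extended Euclidean algorithm to find gcd.
We find integers such that 150*x0 + 84*y0 = 6

Step 3: Scale the particular solution.
Multiply by 48/6 = 8:
u = -40, v = 72

Step 4: Verify.
150*(-40) + 84*(72) = 48 = 48 ✓

u = -40, v = 72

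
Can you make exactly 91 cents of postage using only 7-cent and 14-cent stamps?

We need non-negative x, y with 7x + 14y = 91.
gcd(7, 14) = 7 divides 91, so integer solutions exist.
Search for a non-negative one: x = 1 gives 14y = 91 - 7 = 84, so y = 6.
Check: 7·1 + 14·6 = 91 ✓

Yes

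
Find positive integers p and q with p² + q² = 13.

We need to find integers p, q > 0 such that p² + q² = 13.
Trying p = 2: q² = 13 - 2² = 13 - 4 = 9
q = 3
Check: 2² + 3² = 4 + 9 = 13 ✓

13 = 2² + 3²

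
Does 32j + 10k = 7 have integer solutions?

Step 1: Compute gcd(32, 10).
gcd(32, 10) = 2

Step 2: Check divisibility.
Does 2 divide 7? 7 = 2 x 3 + 1, so no.

By the theorem on linear Diophantine equations, 32j + 10k = 7 has integer solutions if and only if gcd(32, 10) divides 7. Since 2 does not divide 7, no solutions exist.

No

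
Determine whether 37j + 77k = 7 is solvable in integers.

Step 1: Compute gcd(37, 77).
gcd(37, 77) = 1

Step 2: Check divisibility.
Does 1 divide 7? 7 = 1 x 7, so yes.

By the theorem on linear Diophantine equations, 37j + 77k = 7 has integer solutions if and only if gcd(37, 77) divides 7. Since 1 | 7, solutions exist.

Yes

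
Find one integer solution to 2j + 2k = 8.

Step 1: Check solvability.
gcd(2, 2) = 2
Since 2 divides 8, solutions exist.

Step 2: Apply extended Euclidean algorithm to find gcd.
We find integers such that 2*x0 + 2*y0 = 2

Step 3: Scale the particular solution.
Multiply by 8/2 = 4:
j = 0, k = 4

Step 4: Verify.
2*(0) + 2*(4) = 8 = 8 ✓

j = 0, k = 4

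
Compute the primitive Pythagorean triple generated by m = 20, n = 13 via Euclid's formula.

a = m² - n² = 400 - 169 = 231
b = 2mn = 2·20·13 = 520
c = m² + n² = 400 + 169 = 569
Verify: 231² + 520² = 53361 + 270400 = 323761 = 569² ✓

(231, 520, 569)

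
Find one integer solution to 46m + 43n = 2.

Step 1: Check solvability.
gcd(46, 43) = 1
Since 1 divides 2, solutions exist.

Step 2: Apply extended Euclidean algorithm to find gcd.
We find integers such that 46*x0 + 43*y0 = 1

Step 3: Scale the particular solution.
Multiply by 2/1 = 2:
m = -28, n = 30

Step 4: Verify.
46*(-28) + 43*(30) = 2 = 2 ✓

m = -28, n = 30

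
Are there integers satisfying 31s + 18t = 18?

Step 1: Compute gcd(31, 18).
gcd(31, 18) = 1

Step 2: Check divisibility.
Does 1 divide 18? 18 = 1 x 18, so yes.

By the theorem on linear Diophantine equations, 31s + 18t = 18 has integer solutions if and only if gcd(31, 18) divides 18. Since 1 | 18, solutions exist.

Yes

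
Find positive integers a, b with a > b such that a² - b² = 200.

Factor: a² - b² = (a+b)(a-b) = 200.
We need two factors of 200 with the same parity.
Use a+b = 100 and a-b = 2 (product 100·2 = 200).
Adding: 2a = 102, so a = 51.
Subtracting: 2b = 98, so b = 49.
Check: 51² - 49² = 2601 - 2401 = 200 ✓

a = 51, b = 49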